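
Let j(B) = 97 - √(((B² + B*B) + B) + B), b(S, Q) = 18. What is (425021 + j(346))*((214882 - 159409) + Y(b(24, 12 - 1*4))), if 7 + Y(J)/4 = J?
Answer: 23601276006 - 111034*√60031 ≈ 2.3574e+10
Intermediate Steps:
Y(J) = -28 + 4*J
j(B) = 97 - √(2*B + 2*B²) (j(B) = 97 - √(((B² + B²) + B) + B) = 97 - √((2*B² + B) + B) = 97 - √((B + 2*B²) + B) = 97 - √(2*B + 2*B²))
(425021 + j(346))*((214882 - 159409) + Y(b(24, 12 - 1*4))) = (425021 + (97 - √2*√(346*(1 + 346))))*((214882 - 159409) + (-28 + 4*18)) = (425021 + (97 - √2*√(346*347)))*(55473 + (-28 + 72)) = (425021 + (97 - √2*√120062))*(55473 + 44) = (425021 + (97 - 2*√60031))*55517 = (425118 - 2*√60031)*55517 = 23601276006 - 111034*√60031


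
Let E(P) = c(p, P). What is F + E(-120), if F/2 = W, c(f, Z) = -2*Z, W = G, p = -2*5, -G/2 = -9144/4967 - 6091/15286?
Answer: 9451125802/37962781 ≈ 248.96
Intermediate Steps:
G = 170029181/37962781 (G = -2*(-9144/4967 - 6091/15286) = -2*(-170029181/75925562) = 170029181/37962781 ≈ 4.4788)
p = -10
W = 170029181/37962781 ≈ 4.4788
E(P) = -2*P
F = 340058362/37962781 (F = 2*(170029181/37962781) = 340058362/37962781 ≈ 8.9577)
F + E(-120) = 340058362/37962781 - 2*(-120) = 340058362/37962781 + 240 = 9451125802/37962781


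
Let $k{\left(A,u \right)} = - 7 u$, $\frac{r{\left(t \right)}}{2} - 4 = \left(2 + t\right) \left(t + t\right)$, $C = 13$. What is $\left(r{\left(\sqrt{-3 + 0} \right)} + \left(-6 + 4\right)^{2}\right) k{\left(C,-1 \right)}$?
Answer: $56 i \sqrt{3} \approx 96.995 i$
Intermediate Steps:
$r{\left(t \right)} = 8 + 4 t \left(2 + t\right)$ ($r{\left(t \right)} = 8 + 2 \left(2 + t\right) \left(t + t\right) = 8 + 2 \left(2 + t\right) 2 t = 8 + 2 \cdot 2 t \left(2 + t\right) = 8 + 4 t \left(2 + t\right)$)
$\left(r{\left(\sqrt{-3 + 0} \right)} + \left(-6 + 4\right)^{2}\right) k{\left(C,-1 \right)} = \left(\left(8 + 4 \left(\sqrt{-3 + 0}\right)^{2} + 8 \sqrt{-3 + 0}\right) + \left(-6 + 4\right)^{2}\right) \left(\left(-7\right) \left(-1\right)\right) = \left(\left(8 + 4 \left(\sqrt{-3}\right)^{2} + 8 \sqrt{-3}\right) + \left(-2\right)^{2}\right) 7 = \left(\left(8 + 4 \left(i \sqrt{3}\right)^{2} + 8 i \sqrt{3}\right) + 4\right) 7 = \left(\left(8 + 4 \left(-3\right) + 8 i \sqrt{3}\right) + 4\right) 7 = \left(\left(8 - 12 + 8 i \sqrt{3}\right) + 4\right) 7 = \left(\left(-4 + 8 i \sqrt{3}\right) + 4\right) 7 = 8 i \sqrt{3} \cdot 7 = 56 i \sqrt{3}$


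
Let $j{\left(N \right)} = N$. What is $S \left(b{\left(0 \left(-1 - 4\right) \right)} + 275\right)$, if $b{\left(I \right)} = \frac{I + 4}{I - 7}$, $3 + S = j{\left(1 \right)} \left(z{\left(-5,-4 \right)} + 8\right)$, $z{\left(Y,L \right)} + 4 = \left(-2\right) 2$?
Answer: $- \frac{5763}{7} \approx -823.29$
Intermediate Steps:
$z{\left(Y,L \right)} = -8$ ($z{\left(Y,L \right)} = -4 - 4 = -8$)
$S = -3$ ($S = -3 + 1 \left(-8 + 8\right) = -3 + 1 \cdot 0 = -3 + 0 = -3$)
$b{\left(I \right)} = \frac{4 + I}{-7 + I}$
$S \left(b{\left(0 \left(-1 - 4\right) \right)} + 275\right) = - 3 \left(\frac{4 + 0 \left(-1 - 4\right)}{-7 + 0 \left(-1 - 4\right)} + 275\right) = - 3 \left(\frac{4 + 0 \left(-5\right)}{-7 + 0 \left(-5\right)} + 275\right) = - 3 \left(\frac{4 + 0}{-7 + 0} + 275\right) = - 3 \left(\frac{1}{-7} \cdot 4 + 275\right) = - 3 \left(\left(- \frac{1}{7}\right) 4 + 275\right) = - 3 \left(- \frac{4}{7} + 275\right) = \left(-3\right) \frac{1921}{7} = - \frac{5763}{7}$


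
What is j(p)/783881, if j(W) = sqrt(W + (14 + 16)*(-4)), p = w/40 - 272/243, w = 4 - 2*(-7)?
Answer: I*sqrt(8796795)/211647870 ≈ 1.4014e-5*I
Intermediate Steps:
w = 18 (w = 4 + 14 = 18)
p = -3253/4860 (p = 18/40 - 272/243 = 18*(1/40) - 272*1/243 = 9/20 - 272/243 = -3253/4860 ≈ -0.66934)
j(W) = sqrt(-120 + W) (j(W) = sqrt(W + 30*(-4)) = sqrt(W - 120) = sqrt(-120 + W))
j(p)/783881 = sqrt(-120 - 3253/4860)/783881 = sqrt(-586453/4860)*(1/783881) = (I*sqrt(8796795)/270)*(1/783881) = I*sqrt(8796795)/211647870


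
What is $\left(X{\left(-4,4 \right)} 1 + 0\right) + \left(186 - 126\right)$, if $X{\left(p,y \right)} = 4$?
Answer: $64$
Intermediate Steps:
$\left(X{\left(-4,4 \right)} 1 + 0\right) + \left(186 - 126\right) = \left(4 \cdot 1 + 0\right) + \left(186 - 126\right) = \left(4 + 0\right) + \left(186 - 126\right) = 4 + 60 = 64$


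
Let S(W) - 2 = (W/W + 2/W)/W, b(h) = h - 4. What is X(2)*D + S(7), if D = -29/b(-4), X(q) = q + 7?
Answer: 13645/392 ≈ 34.809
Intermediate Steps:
b(h) = -4 + h
S(W) = 2 + (1 + 2/W)/W (S(W) = 2 + (W/W + 2/W)/W = 2 + (1 + 2/W)/W)
X(q) = 7 + q
D = 29/8 (D = -29/(-4 - 4) = -29/(-8) = -29*(-⅛) = 29/8 ≈ 3.6250)
X(2)*D + S(7) = (7 + 2)*(29/8) + (2 + 1/7 + 2/7²) = 9*(29/8) + (2 + ⅐ + 2*(1/49)) = 261/8 + (2 + ⅐ + 2/49) = 261/8 + 107/49 = 13645/392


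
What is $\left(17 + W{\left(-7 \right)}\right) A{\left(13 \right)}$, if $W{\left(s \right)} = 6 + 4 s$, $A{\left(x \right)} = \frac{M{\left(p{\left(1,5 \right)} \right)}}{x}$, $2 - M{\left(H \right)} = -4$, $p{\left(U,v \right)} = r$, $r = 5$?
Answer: $- \frac{30}{13} \approx -2.3077$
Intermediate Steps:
$p{\left(U,v \right)} = 5$
$M{\left(H \right)} = 6$ ($M{\left(H \right)} = 2 - -4 = 2 + 4 = 6$)
$A{\left(x \right)} = \frac{6}{x}$
$\left(17 + W{\left(-7 \right)}\right) A{\left(13 \right)} = \left(17 + \left(6 + 4 \left(-7\right)\right)\right) \frac{6}{13} = \left(17 + \left(6 - 28\right)\right) 6 \cdot \frac{1}{13} = \left(17 - 22\right) \frac{6}{13} = \left(-5\right) \frac{6}{13} = - \frac{30}{13}$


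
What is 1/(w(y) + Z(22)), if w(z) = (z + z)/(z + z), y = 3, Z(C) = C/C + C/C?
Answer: 1/3 ≈ 0.33333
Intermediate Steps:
Z(C) = 2 (Z(C) = 1 + 1 = 2)
w(z) = 1 (w(z) = (2*z)/((2*z)) = (2*z)*(1/(2*z)) = 1)
1/(w(y) + Z(22)) = 1/(1 + 2) = 1/3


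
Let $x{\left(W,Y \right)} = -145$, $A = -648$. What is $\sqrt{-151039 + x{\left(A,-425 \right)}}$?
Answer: $4 i \sqrt{9449} \approx 388.82 i$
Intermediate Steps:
$\sqrt{-151039 + x{\left(A,-425 \right)}} = \sqrt{-151039 - 145} = \sqrt{-151184} = 4 i \sqrt{9449}$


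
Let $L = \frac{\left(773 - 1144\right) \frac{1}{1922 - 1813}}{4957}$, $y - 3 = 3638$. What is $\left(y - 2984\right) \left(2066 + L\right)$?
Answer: $\frac{733400090559}{540313} \approx 1.3574 \cdot 10^{6}$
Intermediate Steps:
$y = 3641$ ($y = 3 + 3638 = 3641$)
$L = - \frac{371}{540313}$ ($L = - \frac{371}{109} \cdot \frac{1}{4957} = \left(-371\right) \frac{1}{109} \cdot \frac{1}{4957} = \left(- \frac{371}{109}\right) \frac{1}{4957} = - \frac{371}{540313} \approx -0.00068664$)
$\left(y - 2984\right) \left(2066 + L\right) = \left(3641 - 2984\right) \left(2066 - \frac{371}{540313}\right) = 657 \cdot \frac{1116286287}{540313} = \frac{733400090559}{540313}$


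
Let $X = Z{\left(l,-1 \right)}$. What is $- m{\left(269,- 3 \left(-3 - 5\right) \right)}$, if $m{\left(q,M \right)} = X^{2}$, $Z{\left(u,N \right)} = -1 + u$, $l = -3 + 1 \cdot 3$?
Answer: $-1$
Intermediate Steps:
$l = 0$ ($l = -3 + 3 = 0$)
$X = -1$ ($X = -1 + 0 = -1$)
$m{\left(q,M \right)} = 1$ ($m{\left(q,M \right)} = \left(-1\right)^{2} = 1$)
$- m{\left(269,- 3 \left(-3 - 5\right) \right)} = \left(-1\right) 1 = -1$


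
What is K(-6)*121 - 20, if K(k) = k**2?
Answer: 4336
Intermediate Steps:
K(-6)*121 - 20 = (-6)**2*121 - 20 = 36*121 - 20 = 4356 - 20 = 4336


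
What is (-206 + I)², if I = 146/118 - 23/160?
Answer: 3741582256489/89113600 ≈ 41987.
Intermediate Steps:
I = 10323/9440 (I = 146*(1/118) - 23*1/160 = 73/59 - 23/160 = 10323/9440 ≈ 1.0935)
(-206 + I)² = (-206 + 10323/9440)² = (-1934317/9440)² = 3741582256489/89113600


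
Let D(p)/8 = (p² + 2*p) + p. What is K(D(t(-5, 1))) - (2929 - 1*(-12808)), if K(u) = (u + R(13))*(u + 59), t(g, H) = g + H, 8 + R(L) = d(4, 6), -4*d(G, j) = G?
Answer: -13644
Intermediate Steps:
d(G, j) = -G/4
R(L) = -9 (R(L) = -8 - ¼*4 = -8 - 1 = -9)
t(g, H) = H + g
D(p) = 8*p² + 24*p (D(p) = 8*((p² + 2*p) + p) = 8*(p² + 3*p) = 8*p² + 24*p)
K(u) = (-9 + u)*(59 + u) (K(u) = (u - 9)*(u + 59) = (-9 + u)*(59 + u))
K(D(t(-5, 1))) - (2929 - 1*(-12808)) = (-531 + (8*(1 - 5)*(3 + (1 - 5)))² + 50*(8*(1 - 5)*(3 + (1 - 5)))) - (2929 - 1*(-12808)) = (-531 + (8*(-4)*(3 - 4))² + 50*(8*(-4)*(3 - 4))) - (2929 + 12808) = (-531 + (8*(-4)*(-1))² + 50*(8*(-4)*(-1))) - 1*15737 = (-531 + 32² + 50*32) - 15737 = (-531 + 1024 + 1600) - 15737 = 2093 - 15737 = -13644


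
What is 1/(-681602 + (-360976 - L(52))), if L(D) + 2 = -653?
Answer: -1/1041923 ≈ -9.5976e-7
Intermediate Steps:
L(D) = -655 (L(D) = -2 - 653 = -655)
1/(-681602 + (-360976 - L(52))) = 1/(-681602 + (-360976 - 1*(-655))) = 1/(-681602 + (-360976 + 655)) = 1/(-681602 - 360321) = 1/(-1041923) = -1/1041923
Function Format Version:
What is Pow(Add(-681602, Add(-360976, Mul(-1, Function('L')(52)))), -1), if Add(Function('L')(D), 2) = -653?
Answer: Rational(-1, 1041923) ≈ -9.5976e-7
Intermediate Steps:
Function('L')(D) = -655 (Function('L')(D) = Add(-2, -653) = -655)
Pow(Add(-681602, Add(-360976, Mul(-1, Function('L')(52)))), -1) = Pow(Add(-681602, Add(-360976, Mul(-1, -655))), -1) = Pow(Add(-681602, Add(-360976, 655)), -1) = Pow(Add(-681602, -360321), -1) = Pow(-1041923, -1) = Rational(-1, 1041923)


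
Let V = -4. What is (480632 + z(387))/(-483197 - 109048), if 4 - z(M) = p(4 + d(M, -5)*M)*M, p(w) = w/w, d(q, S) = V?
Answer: -17787/21935 ≈ -0.81090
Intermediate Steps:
d(q, S) = -4
p(w) = 1
z(M) = 4 - M
(480632 + z(387))/(-483197 - 109048) = (480632 + (4 - 1*387))/(-483197 - 109048) = (480632 + (4 - 387))/(-592245) = (480632 - 383)*(-1/592245) = 480249*(-1/592245) = -17787/21935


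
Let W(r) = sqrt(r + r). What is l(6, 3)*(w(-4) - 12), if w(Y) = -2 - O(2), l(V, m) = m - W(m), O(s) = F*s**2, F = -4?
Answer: 6 - 2*sqrt(6) ≈ 1.1010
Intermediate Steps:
O(s) = -4*s**2
W(r) = sqrt(2)*sqrt(r) (W(r) = sqrt(2*r) = sqrt(2)*sqrt(r))
l(V, m) = m - sqrt(2)*sqrt(m)
w(Y) = 14 (w(Y) = -2 - (-4)*2**2 = -2 - (-4)*4 = -2 - 1*(-16) = -2 + 16 = 14)
l(6, 3)*(w(-4) - 12) = (3 - sqrt(2)*sqrt(3))*(14 - 12) = (3 - sqrt(6))*2 = 6 - 2*sqrt(6)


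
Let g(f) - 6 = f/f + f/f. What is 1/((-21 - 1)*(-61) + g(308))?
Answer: 1/1350 ≈ 0.00074074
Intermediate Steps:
g(f) = 8 (g(f) = 6 + (f/f + f/f) = 6 + (1 + 1) = 6 + 2 = 8)
1/((-21 - 1)*(-61) + g(308)) = 1/((-21 - 1)*(-61) + 8) = 1/(-22*(-61) + 8) = 1/(1342 + 8) = 1/1350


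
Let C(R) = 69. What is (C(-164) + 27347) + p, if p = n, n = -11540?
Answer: 15876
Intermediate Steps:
p = -11540
(C(-164) + 27347) + p = (69 + 27347) - 11540 = 27416 - 11540 = 15876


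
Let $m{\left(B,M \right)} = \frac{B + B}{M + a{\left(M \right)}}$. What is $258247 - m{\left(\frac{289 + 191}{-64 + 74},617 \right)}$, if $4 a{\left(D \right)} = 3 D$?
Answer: $\frac{1115368409}{4319} \approx 2.5825 \cdot 10^{5}$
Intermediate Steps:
$a{\left(D \right)} = \frac{3 D}{4}$
$m{\left(B,M \right)} = \frac{8 B}{7 M}$ ($m{\left(B,M \right)} = \frac{B + B}{M + \frac{3 M}{4}} = \frac{2 B}{\frac{7}{4} M} = 2 B \frac{4}{7 M} = \frac{8 B}{7 M}$)
$258247 - m{\left(\frac{289 + 191}{-64 + 74},617 \right)} = 258247 - \frac{8 \frac{289 + 191}{-64 + 74}}{7 \cdot 617} = 258247 - \frac{8}{7} \cdot \frac{480}{10} \cdot \frac{1}{617} = 258247 - \frac{8}{7} \cdot 480 \cdot \frac{1}{10} \cdot \frac{1}{617} = 258247 - \frac{8}{7} \cdot 48 \cdot \frac{1}{617} = 258247 - \frac{384}{4319} = \frac{1115368409}{4319}$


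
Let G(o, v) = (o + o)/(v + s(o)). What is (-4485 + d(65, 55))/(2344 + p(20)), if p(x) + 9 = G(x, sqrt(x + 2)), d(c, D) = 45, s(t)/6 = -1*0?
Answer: -1520552/799649 + 1184*sqrt(22)/799649 ≈ -1.8946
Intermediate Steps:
s(t) = 0 (s(t) = 6*(-1*0) = 6*0 = 0)
G(o, v) = 2*o/v (G(o, v) = (o + o)/(v + 0) = (2*o)/v = 2*o/v)
p(x) = -9 + 2*x/sqrt(2 + x) (p(x) = -9 + 2*x/(sqrt(x + 2)) = -9 + 2*x/(sqrt(2 + x)) = -9 + 2*x/sqrt(2 + x))
(-4485 + d(65, 55))/(2344 + p(20)) = (-4485 + 45)/(2344 + (-9 + 2*20/sqrt(2 + 20))) = -4440/(2344 + (-9 + 2*20/sqrt(22))) = -4440/(2344 + (-9 + 2*20*(sqrt(22)/22))) = -4440/(2344 + (-9 + 20*sqrt(22)/11)) = -4440/(2335 + 20*sqrt(22)/11)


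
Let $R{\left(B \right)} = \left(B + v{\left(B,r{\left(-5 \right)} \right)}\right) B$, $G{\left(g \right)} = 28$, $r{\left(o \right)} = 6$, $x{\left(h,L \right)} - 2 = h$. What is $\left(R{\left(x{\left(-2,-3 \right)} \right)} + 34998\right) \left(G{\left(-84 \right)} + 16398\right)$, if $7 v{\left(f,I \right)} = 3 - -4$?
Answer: $574877148$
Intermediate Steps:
$x{\left(h,L \right)} = 2 + h$
$v{\left(f,I \right)} = 1$ ($v{\left(f,I \right)} = \frac{3 - -4}{7} = \frac{3 + 4}{7} = \frac{1}{7} \cdot 7 = 1$)
$R{\left(B \right)} = B \left(1 + B\right)$ ($R{\left(B \right)} = \left(B + 1\right) B = \left(1 + B\right) B = B \left(1 + B\right)$)
$\left(R{\left(x{\left(-2,-3 \right)} \right)} + 34998\right) \left(G{\left(-84 \right)} + 16398\right) = \left(\left(2 - 2\right) \left(1 + \left(2 - 2\right)\right) + 34998\right) \left(28 + 16398\right) = \left(0 \left(1 + 0\right) + 34998\right) 16426 = \left(0 \cdot 1 + 34998\right) 16426 = \left(0 + 34998\right) 16426 = 34998 \cdot 16426 = 574877148$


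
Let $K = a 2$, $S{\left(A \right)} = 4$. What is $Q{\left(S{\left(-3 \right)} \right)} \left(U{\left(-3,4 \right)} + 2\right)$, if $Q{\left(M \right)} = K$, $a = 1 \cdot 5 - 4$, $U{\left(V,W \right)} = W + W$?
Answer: $20$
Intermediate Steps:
$U{\left(V,W \right)} = 2 W$
$a = 1$ ($a = 5 - 4 = 1$)
$K = 2$ ($K = 1 \cdot 2 = 2$)
$Q{\left(M \right)} = 2$
$Q{\left(S{\left(-3 \right)} \right)} \left(U{\left(-3,4 \right)} + 2\right) = 2 \left(2 \cdot 4 + 2\right) = 2 \left(8 + 2\right) = 2 \cdot 10 = 20$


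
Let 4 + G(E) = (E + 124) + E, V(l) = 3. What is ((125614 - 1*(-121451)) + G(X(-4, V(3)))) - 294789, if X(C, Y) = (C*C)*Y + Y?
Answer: -47502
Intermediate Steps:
X(C, Y) = Y + Y*C² (X(C, Y) = C²*Y + Y = Y*C² + Y = Y + Y*C²)
G(E) = 120 + 2*E (G(E) = -4 + ((E + 124) + E) = -4 + ((124 + E) + E) = -4 + (124 + 2*E) = 120 + 2*E)
((125614 - 1*(-121451)) + G(X(-4, V(3)))) - 294789 = ((125614 - 1*(-121451)) + (120 + 2*(3*(1 + (-4)²)))) - 294789 = ((125614 + 121451) + (120 + 2*(3*(1 + 16)))) - 294789 = (247065 + (120 + 2*(3*17))) - 294789 = (247065 + (120 + 2*51)) - 294789 = (247065 + (120 + 102)) - 294789 = (247065 + 222) - 294789 = 247287 - 294789 = -47502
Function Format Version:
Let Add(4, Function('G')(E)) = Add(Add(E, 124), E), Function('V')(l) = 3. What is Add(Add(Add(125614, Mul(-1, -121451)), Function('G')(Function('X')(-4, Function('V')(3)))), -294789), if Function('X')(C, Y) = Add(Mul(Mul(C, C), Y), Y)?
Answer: -47502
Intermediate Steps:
Function('X')(C, Y) = Add(Y, Mul(Y, Pow(C, 2))) (Function('X')(C, Y) = Add(Mul(Pow(C, 2), Y), Y) = Add(Mul(Y, Pow(C, 2)), Y) = Add(Y, Mul(Y, Pow(C, 2))))
Function('G')(E) = Add(120, Mul(2, E)) (Function('G')(E) = Add(-4, Add(Add(E, 124), E)) = Add(-4, Add(Add(124, E), E)) = Add(-4, Add(124, Mul(2, E))) = Add(120, Mul(2, E)))
Add(Add(Add(125614, Mul(-1, -121451)), Function('G')(Function('X')(-4, Function('V')(3)))), -294789) = Add(Add(Add(125614, Mul(-1, -121451)), Add(120, Mul(2, Mul(3, Add(1, Pow(-4, 2)))))), -294789) = Add(Add(Add(125614, 121451), Add(120, Mul(2, Mul(3, Add(1, 16))))), -294789) = Add(Add(247065, Add(120, Mul(2, Mul(3, 17)))), -294789) = Add(Add(247065, Add(120, Mul(2, 51))), -294789) = Add(Add(247065, Add(120, 102)), -294789) = Add(Add(247065, 222), -294789) = Add(247287, -294789) = -47502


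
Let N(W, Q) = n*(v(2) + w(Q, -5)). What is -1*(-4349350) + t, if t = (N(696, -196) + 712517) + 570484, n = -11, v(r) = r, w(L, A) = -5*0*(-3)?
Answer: 5632329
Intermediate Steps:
w(L, A) = 0 (w(L, A) = 0*(-3) = 0)
N(W, Q) = -22 (N(W, Q) = -11*(2 + 0) = -11*2 = -22)
t = 1282979 (t = (-22 + 712517) + 570484 = 712495 + 570484 = 1282979)
-1*(-4349350) + t = -1*(-4349350) + 1282979 = 4349350 + 1282979 = 5632329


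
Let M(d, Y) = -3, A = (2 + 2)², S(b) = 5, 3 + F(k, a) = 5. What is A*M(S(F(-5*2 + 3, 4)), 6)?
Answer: -48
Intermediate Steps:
F(k, a) = 2 (F(k, a) = -3 + 5 = 2)
A = 16 (A = 4² = 16)
A*M(S(F(-5*2 + 3, 4)), 6) = 16*(-3) = -48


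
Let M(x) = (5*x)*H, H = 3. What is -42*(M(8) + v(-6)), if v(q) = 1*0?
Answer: -5040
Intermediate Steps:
M(x) = 15*x (M(x) = (5*x)*3 = 15*x)
v(q) = 0
-42*(M(8) + v(-6)) = -42*(15*8 + 0) = -42*(120 + 0) = -42*120 = -5040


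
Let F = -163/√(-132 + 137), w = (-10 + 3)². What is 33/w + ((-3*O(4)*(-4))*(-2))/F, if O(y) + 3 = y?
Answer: 33/49 + 24*√5/163 ≈ 1.0027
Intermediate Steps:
O(y) = -3 + y
w = 49 (w = (-7)² = 49)
F = -163*√5/5 ≈ -72.896
33/w + ((-3*O(4)*(-4))*(-2))/F = 33/49 + ((-3*(-3 + 4)*(-4))*(-2))/((-163*√5/5)) = 33*(1/49) + ((-3*1*(-4))*(-2))*(-√5/163) = 33/49 + (-3*(-4)*(-2))*(-√5/163) = 33/49 + (12*(-2))*(-√5/163) = 33/49 - (-24)*√5/163 = 33/49 + 24*√5/163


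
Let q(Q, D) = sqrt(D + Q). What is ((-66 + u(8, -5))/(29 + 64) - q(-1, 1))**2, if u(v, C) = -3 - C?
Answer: 4096/8649 ≈ 0.47358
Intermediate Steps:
((-66 + u(8, -5))/(29 + 64) - q(-1, 1))**2 = ((-66 + (-3 - 1*(-5)))/(29 + 64) - sqrt(1 - 1))**2 = ((-66 + (-3 + 5))/93 - sqrt(0))**2 = ((-66 + 2)*(1/93) - 1*0)**2 = (-64*1/93 + 0)**2 = (-64/93 + 0)**2 = (-64/93)**2 = 4096/8649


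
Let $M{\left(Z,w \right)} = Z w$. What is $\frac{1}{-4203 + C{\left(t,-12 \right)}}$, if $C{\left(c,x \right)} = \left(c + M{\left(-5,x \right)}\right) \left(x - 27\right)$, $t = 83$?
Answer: $- \frac{1}{9780} \approx -0.00010225$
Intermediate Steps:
$C{\left(c,x \right)} = \left(-27 + x\right) \left(c - 5 x\right)$ ($C{\left(c,x \right)} = \left(c - 5 x\right) \left(x - 27\right) = \left(c - 5 x\right) \left(-27 + x\right) = \left(-27 + x\right) \left(c - 5 x\right)$)
$\frac{1}{-4203 + C{\left(t,-12 \right)}} = \frac{1}{-4203 + \left(\left(-27\right) 83 - 5 \left(-12\right)^{2} + 135 \left(-12\right) + 83 \left(-12\right)\right)} = \frac{1}{-4203 - 5577} = \frac{1}{-9780} = - \frac{1}{9780}$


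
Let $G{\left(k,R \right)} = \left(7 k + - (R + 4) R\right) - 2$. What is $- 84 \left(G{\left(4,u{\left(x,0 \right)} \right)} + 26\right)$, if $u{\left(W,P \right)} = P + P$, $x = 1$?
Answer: $-4368$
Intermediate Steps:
$u{\left(W,P \right)} = 2 P$
$G{\left(k,R \right)} = -2 + 7 k + R \left(-4 - R\right)$ ($G{\left(k,R \right)} = \left(7 k + - (4 + R) R\right) - 2 = \left(7 k + \left(-4 - R\right) R\right) - 2 = \left(7 k + R \left(-4 - R\right)\right) - 2 = -2 + 7 k + R \left(-4 - R\right)$)
$- 84 \left(G{\left(4,u{\left(x,0 \right)} \right)} + 26\right) = - 84 \left(\left(-2 - \left(2 \cdot 0\right)^{2} - 4 \cdot 2 \cdot 0 + 7 \cdot 4\right) + 26\right) = - 84 \left(\left(-2 - 0^{2} - 0 + 28\right) + 26\right) = - 84 \left(\left(-2 - 0 + 0 + 28\right) + 26\right) = - 84 \left(\left(-2 + 0 + 0 + 28\right) + 26\right) = - 84 \left(26 + 26\right) = \left(-84\right) 52 = -4368$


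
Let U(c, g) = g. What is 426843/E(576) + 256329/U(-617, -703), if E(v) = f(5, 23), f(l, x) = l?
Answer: 15725736/185 ≈ 85004.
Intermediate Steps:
E(v) = 5
426843/E(576) + 256329/U(-617, -703) = 426843/5 + 256329/(-703) = 426843*(⅕) + 256329*(-1/703) = 426843/5 - 13491/37 = 15725736/185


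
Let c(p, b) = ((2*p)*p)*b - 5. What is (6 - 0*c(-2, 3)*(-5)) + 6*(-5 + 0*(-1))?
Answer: -24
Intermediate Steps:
c(p, b) = -5 + 2*b*p² (c(p, b) = (2*p²)*b - 5 = 2*b*p² - 5 = -5 + 2*b*p²)
(6 - 0*c(-2, 3)*(-5)) + 6*(-5 + 0*(-1)) = (6 - 0*(-5 + 2*3*(-2)²)*(-5)) + 6*(-5 + 0*(-1)) = (6 - 0*(-5 + 2*3*4)*(-5)) + 6*(-5 + 0) = (6 - 0*(-5 + 24)*(-5)) + 6*(-5) = (6 - 0*19*(-5)) - 30 = (6 - 0*(-5)) - 30 = (6 - 1*0) - 30 = (6 + 0) - 30 = 6 - 30 = -24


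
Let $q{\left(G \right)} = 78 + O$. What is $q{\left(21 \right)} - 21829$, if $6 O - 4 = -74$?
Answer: $- \frac{65288}{3} \approx -21763.0$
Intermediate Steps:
$O = - \frac{35}{3}$ ($O = \frac{2}{3} + \frac{1}{6} \left(-74\right) = \frac{2}{3} - \frac{37}{3} = - \frac{35}{3} \approx -11.667$)
$q{\left(G \right)} = \frac{199}{3}$ ($q{\left(G \right)} = 78 - \frac{35}{3} = \frac{199}{3}$)
$q{\left(21 \right)} - 21829 = \frac{199}{3} - 21829 = - \frac{65288}{3}$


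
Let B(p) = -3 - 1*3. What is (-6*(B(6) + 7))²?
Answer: 36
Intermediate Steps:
B(p) = -6 (B(p) = -3 - 3 = -6)
(-6*(B(6) + 7))² = (-6*(-6 + 7))² = (-6*1)² = (-6)² = 36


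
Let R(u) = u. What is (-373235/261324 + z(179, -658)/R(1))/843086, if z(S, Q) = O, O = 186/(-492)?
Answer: -1138421/531356637672 ≈ -2.1425e-6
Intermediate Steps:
O = -31/82 (O = 186*(-1/492) = -31/82 ≈ -0.37805)
z(S, Q) = -31/82
(-373235/261324 + z(179, -658)/R(1))/843086 = (-373235/261324 - 31/82/1)/843086 = (-373235*1/261324 - 31/82*1)*(1/843086) = (-21955/15372 - 31/82)*(1/843086) = -1138421/630252*1/843086 = -1138421/531356637672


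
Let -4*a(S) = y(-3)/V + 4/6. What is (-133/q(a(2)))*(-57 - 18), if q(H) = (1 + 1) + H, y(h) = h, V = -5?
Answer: 598500/101 ≈ 5925.7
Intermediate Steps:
a(S) = -19/60 (a(S) = -(-3/(-5) + 4/6)/4 = -(-3*(-⅕) + 4*(⅙))/4 = -(⅗ + ⅔)/4 = -¼*19/15 = -19/60)
q(H) = 2 + H
(-133/q(a(2)))*(-57 - 18) = (-133/(2 - 19/60))*(-57 - 18) = -133/101/60*(-75) = -133*60/101*(-75) = -7980/101*(-75) = 598500/101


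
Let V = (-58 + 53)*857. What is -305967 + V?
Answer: -310252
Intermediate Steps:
V = -4285 (V = -5*857 = -4285)
-305967 + V = -305967 - 4285 = -310252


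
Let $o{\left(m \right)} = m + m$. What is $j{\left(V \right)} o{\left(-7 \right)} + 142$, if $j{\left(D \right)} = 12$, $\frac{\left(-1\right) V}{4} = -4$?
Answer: $-26$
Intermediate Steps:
$o{\left(m \right)} = 2 m$
$V = 16$ ($V = \left(-4\right) \left(-4\right) = 16$)
$j{\left(V \right)} o{\left(-7 \right)} + 142 = 12 \cdot 2 \left(-7\right) + 142 = 12 \left(-14\right) + 142 = -168 + 142 = -26$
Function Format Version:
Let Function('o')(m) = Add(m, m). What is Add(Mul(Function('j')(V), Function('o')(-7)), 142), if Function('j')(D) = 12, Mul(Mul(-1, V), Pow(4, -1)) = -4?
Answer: -26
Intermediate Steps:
Function('o')(m) = Mul(2, m)
V = 16 (V = Mul(-4, -4) = 16)
Add(Mul(Function('j')(V), Function('o')(-7)), 142) = Add(Mul(12, Mul(2, -7)), 142) = Add(Mul(12, -14), 142) = Add(-168, 142) = -26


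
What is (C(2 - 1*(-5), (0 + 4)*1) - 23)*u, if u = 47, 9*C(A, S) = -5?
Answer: -9964/9 ≈ -1107.1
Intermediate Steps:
C(A, S) = -5/9 (C(A, S) = (1/9)*(-5) = -5/9)
(C(2 - 1*(-5), (0 + 4)*1) - 23)*u = (-5/9 - 23)*47 = -212/9*47 = -9964/9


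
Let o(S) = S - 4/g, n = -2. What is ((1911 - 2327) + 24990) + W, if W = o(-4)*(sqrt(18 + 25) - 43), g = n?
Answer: 24660 - 2*sqrt(43) ≈ 24647.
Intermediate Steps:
g = -2
o(S) = 2 + S (o(S) = S - 4/(-2) = S - 4*(-1/2) = S + 2 = 2 + S)
W = 86 - 2*sqrt(43) (W = (2 - 4)*(sqrt(18 + 25) - 43) = -2*(sqrt(43) - 43) = -2*(-43 + sqrt(43)) = 86 - 2*sqrt(43) ≈ 72.885)
((1911 - 2327) + 24990) + W = ((1911 - 2327) + 24990) + (86 - 2*sqrt(43)) = (-416 + 24990) + (86 - 2*sqrt(43)) = 24574 + (86 - 2*sqrt(43)) = 24660 - 2*sqrt(43)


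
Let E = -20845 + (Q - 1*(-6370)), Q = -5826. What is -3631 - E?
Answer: 16670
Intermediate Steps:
E = -20301 (E = -20845 + (-5826 - 1*(-6370)) = -20845 + (-5826 + 6370) = -20845 + 544 = -20301)
-3631 - E = -3631 - 1*(-20301) = -3631 + 20301 = 16670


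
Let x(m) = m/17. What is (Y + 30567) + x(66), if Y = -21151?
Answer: 160138/17 ≈ 9419.9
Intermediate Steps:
x(m) = m/17 (x(m) = m*(1/17) = m/17)
(Y + 30567) + x(66) = (-21151 + 30567) + (1/17)*66 = 9416 + 66/17 = 160138/17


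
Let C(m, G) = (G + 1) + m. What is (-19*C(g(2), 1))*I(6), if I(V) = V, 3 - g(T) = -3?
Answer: -912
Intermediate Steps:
g(T) = 6 (g(T) = 3 - 1*(-3) = 3 + 3 = 6)
C(m, G) = 1 + G + m (C(m, G) = (1 + G) + m = 1 + G + m)
(-19*C(g(2), 1))*I(6) = -19*(1 + 1 + 6)*6 = -19*8*6 = -152*6 = -912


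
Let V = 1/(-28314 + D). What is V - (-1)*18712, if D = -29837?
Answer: 1088121511/58151 ≈ 18712.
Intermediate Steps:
V = -1/58151 (V = 1/(-28314 - 29837) = 1/(-58151) = -1/58151 ≈ -1.7197e-5)
V - (-1)*18712 = -1/58151 - (-1)*18712 = -1/58151 - 1*(-18712) = -1/58151 + 18712 = 1088121511/58151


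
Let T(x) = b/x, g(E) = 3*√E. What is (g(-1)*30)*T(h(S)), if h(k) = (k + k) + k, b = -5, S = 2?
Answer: -75*I ≈ -75.0*I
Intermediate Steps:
h(k) = 3*k (h(k) = 2*k + k = 3*k)
T(x) = -5/x
(g(-1)*30)*T(h(S)) = ((3*√(-1))*30)*(-5/(3*2)) = ((3*I)*30)*(-5/6) = (90*I)*(-5*⅙) = (90*I)*(-⅚) = -75*I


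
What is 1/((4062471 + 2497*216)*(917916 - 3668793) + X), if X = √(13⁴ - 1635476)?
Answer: -12659049048771/160251522819189959938217356 - I*√1606915/160251522819189959938217356 ≈ -7.8995e-14 - 7.9103e-24*I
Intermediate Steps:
X = I*√1606915 (X = √(28561 - 1635476) = √(-1606915) = I*√1606915 ≈ 1267.6*I)
1/((4062471 + 2497*216)*(917916 - 3668793) + X) = 1/((4062471 + 2497*216)*(917916 - 3668793) + I*√1606915) = 1/((4062471 + 539352)*(-2750877) + I*√1606915) = 1/(4601823*(-2750877) + I*√1606915) = 1/(-12659049048771 + I*√1606915)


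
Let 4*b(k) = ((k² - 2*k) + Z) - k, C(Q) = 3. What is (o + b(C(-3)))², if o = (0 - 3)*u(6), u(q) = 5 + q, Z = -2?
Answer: 4489/4 ≈ 1122.3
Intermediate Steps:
b(k) = -½ - 3*k/4 + k²/4 (b(k) = (((k² - 2*k) - 2) - k)/4 = ((-2 + k² - 2*k) - k)/4 = (-2 + k² - 3*k)/4 = -½ - 3*k/4 + k²/4)
o = -33 (o = (0 - 3)*(5 + 6) = -3*11 = -33)
(o + b(C(-3)))² = (-33 + (-½ - ¾*3 + (¼)*3²))² = (-33 + (-½ - 9/4 + (¼)*9))² = (-33 + (-½ - 9/4 + 9/4))² = (-33 - ½)² = (-67/2)² = 4489/4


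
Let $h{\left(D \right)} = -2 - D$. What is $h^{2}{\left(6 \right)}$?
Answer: $64$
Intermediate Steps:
$h^{2}{\left(6 \right)} = \left(-2 - 6\right)^{2} = \left(-8\right)^{2} = 64$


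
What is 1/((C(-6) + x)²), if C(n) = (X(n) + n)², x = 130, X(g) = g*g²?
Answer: 1/2441743396 ≈ 4.0954e-10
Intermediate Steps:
X(g) = g³
C(n) = (n + n³)² (C(n) = (n³ + n)² = (n + n³)²)
1/((C(-6) + x)²) = 1/(((-6)²*(1 + (-6)²)² + 130)²) = 1/((36*(1 + 36)² + 130)²) = 1/((36*37² + 130)²) = 1/((36*1369 + 130)²) = 1/((49284 + 130)²) = 1/(49414²) = 1/2441743396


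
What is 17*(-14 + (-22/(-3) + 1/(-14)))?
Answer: -4811/42 ≈ -114.55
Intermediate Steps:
17*(-14 + (-22/(-3) + 1/(-14))) = 17*(-14 + (-22*(-⅓) + 1*(-1/14))) = 17*(-14 + (22/3 - 1/14)) = 17*(-14 + 305/42) = 17*(-283/42) = -4811/42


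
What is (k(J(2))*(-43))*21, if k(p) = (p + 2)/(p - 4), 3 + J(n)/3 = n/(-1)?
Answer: -11739/19 ≈ -617.84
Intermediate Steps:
J(n) = -9 - 3*n (J(n) = -9 + 3*(n/(-1)) = -9 + 3*(n*(-1)) = -9 + 3*(-n) = -9 - 3*n)
k(p) = (2 + p)/(-4 + p)
(k(J(2))*(-43))*21 = (((2 + (-9 - 3*2))/(-4 + (-9 - 3*2)))*(-43))*21 = (((2 + (-9 - 6))/(-4 + (-9 - 6)))*(-43))*21 = (((2 - 15)/(-4 - 15))*(-43))*21 = ((-13/(-19))*(-43))*21 = (-1/19*(-13)*(-43))*21 = ((13/19)*(-43))*21 = -559/19*21 = -11739/19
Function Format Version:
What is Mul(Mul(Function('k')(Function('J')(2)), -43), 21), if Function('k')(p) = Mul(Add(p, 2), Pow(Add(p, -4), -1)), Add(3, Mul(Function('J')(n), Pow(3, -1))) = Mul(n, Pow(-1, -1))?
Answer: Rational(-11739, 19) ≈ -617.84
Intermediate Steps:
Function('J')(n) = Add(-9, Mul(-3, n)) (Function('J')(n) = Add(-9, Mul(3, Mul(n, Pow(-1, -1)))) = Add(-9, Mul(3, Mul(n, -1))) = Add(-9, Mul(3, Mul(-1, n))) = Add(-9, Mul(-3, n)))
Function('k')(p) = Mul(Pow(Add(-4, p), -1), Add(2, p)) (Function('k')(p) = Mul(Add(2, p), Pow(Add(-4, p), -1)) = Mul(Pow(Add(-4, p), -1), Add(2, p)))
Mul(Mul(Function('k')(Function('J')(2)), -43), 21) = Mul(Mul(Mul(Pow(Add(-4, Add(-9, Mul(-3, 2))), -1), Add(2, Add(-9, Mul(-3, 2)))), -43), 21) = Mul(Mul(Mul(Pow(Add(-4, Add(-9, -6)), -1), Add(2, Add(-9, -6))), -43), 21) = Mul(Mul(Mul(Pow(Add(-4, -15), -1), Add(2, -15)), -43), 21) = Mul(Mul(Mul(Pow(-19, -1), -13), -43), 21) = Mul(Mul(Mul(Rational(-1, 19), -13), -43), 21) = Mul(Mul(Rational(13, 19), -43), 21) = Mul(Rational(-559, 19), 21) = Rational(-11739, 19)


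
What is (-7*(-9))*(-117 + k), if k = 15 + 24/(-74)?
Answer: -238518/37 ≈ -6446.4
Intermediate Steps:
k = 543/37 (k = 15 + 24*(-1/74) = 15 - 12/37 = 543/37 ≈ 14.676)
(-7*(-9))*(-117 + k) = (-7*(-9))*(-117 + 543/37) = 63*(-3786/37) = -238518/37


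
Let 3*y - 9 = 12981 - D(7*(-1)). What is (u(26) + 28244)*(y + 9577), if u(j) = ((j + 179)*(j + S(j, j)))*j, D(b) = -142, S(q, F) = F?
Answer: 12785127652/3 ≈ 4.2617e+9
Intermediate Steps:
y = 13132/3 (y = 3 + (12981 - 1*(-142))/3 = 3 + (12981 + 142)/3 = 3 + (⅓)*13123 = 3 + 13123/3 = 13132/3 ≈ 4377.3)
u(j) = 2*j²*(179 + j) (u(j) = ((j + 179)*(j + j))*j = ((179 + j)*(2*j))*j = (2*j*(179 + j))*j = 2*j²*(179 + j))
(u(26) + 28244)*(y + 9577) = (2*26²*(179 + 26) + 28244)*(13132/3 + 9577) = (2*676*205 + 28244)*(41863/3) = (277160 + 28244)*(41863/3) = 305404*(41863/3) = 12785127652/3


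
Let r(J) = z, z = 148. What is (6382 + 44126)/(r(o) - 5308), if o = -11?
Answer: -4209/430 ≈ -9.7884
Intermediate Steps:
r(J) = 148
(6382 + 44126)/(r(o) - 5308) = (6382 + 44126)/(148 - 5308) = 50508/(-5160) = 50508*(-1/5160) = -4209/430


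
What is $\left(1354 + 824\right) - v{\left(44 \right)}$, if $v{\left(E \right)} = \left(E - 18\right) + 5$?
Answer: $2147$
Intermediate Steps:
$v{\left(E \right)} = -13 + E$ ($v{\left(E \right)} = \left(-18 + E\right) + 5 = -13 + E$)
$\left(1354 + 824\right) - v{\left(44 \right)} = \left(1354 + 824\right) - \left(-13 + 44\right) = 2178 - 31 = 2147$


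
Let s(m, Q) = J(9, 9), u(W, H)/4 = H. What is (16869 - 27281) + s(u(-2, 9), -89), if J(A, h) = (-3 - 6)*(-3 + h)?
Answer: -10466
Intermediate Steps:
u(W, H) = 4*H
J(A, h) = 27 - 9*h (J(A, h) = -9*(-3 + h) = 27 - 9*h)
s(m, Q) = -54 (s(m, Q) = 27 - 9*9 = 27 - 81 = -54)
(16869 - 27281) + s(u(-2, 9), -89) = (16869 - 27281) - 54 = -10412 - 54 = -10466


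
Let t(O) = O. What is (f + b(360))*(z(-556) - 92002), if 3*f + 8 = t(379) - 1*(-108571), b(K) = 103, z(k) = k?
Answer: -3370684686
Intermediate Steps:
f = 36314 (f = -8/3 + (379 - 1*(-108571))/3 = -8/3 + (379 + 108571)/3 = -8/3 + (⅓)*108950 = -8/3 + 108950/3 = 36314)
(f + b(360))*(z(-556) - 92002) = (36314 + 103)*(-556 - 92002) = 36417*(-92558) = -3370684686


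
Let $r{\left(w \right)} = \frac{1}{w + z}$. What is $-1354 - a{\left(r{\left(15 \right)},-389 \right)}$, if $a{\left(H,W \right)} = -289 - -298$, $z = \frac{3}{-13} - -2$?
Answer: $-1363$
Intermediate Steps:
$z = \frac{23}{13}$ ($z = 3 \left(- \frac{1}{13}\right) + 2 = - \frac{3}{13} + 2 = \frac{23}{13} \approx 1.7692$)
$r{\left(w \right)} = \frac{1}{\frac{23}{13} + w}$ ($r{\left(w \right)} = \frac{1}{w + \frac{23}{13}} = \frac{1}{\frac{23}{13} + w}$)
$a{\left(H,W \right)} = 9$ ($a{\left(H,W \right)} = -289 + 298 = 9$)
$-1354 - a{\left(r{\left(15 \right)},-389 \right)} = -1354 - 9 = -1363$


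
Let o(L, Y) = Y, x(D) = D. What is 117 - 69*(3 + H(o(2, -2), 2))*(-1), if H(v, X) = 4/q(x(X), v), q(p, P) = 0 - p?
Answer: 186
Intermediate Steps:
q(p, P) = -p
H(v, X) = -4/X (H(v, X) = 4/((-X)) = 4*(-1/X) = -4/X)
117 - 69*(3 + H(o(2, -2), 2))*(-1) = 117 - 69*(3 - 4/2)*(-1) = 117 - 69*(3 - 4*½)*(-1) = 117 - 69*(3 - 2)*(-1) = 117 - 69*(-1) = 117 + 69 = 186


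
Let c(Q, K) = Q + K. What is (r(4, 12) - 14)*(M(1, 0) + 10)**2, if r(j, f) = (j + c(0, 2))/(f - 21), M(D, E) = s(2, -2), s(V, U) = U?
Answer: -2816/3 ≈ -938.67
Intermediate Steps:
M(D, E) = -2
c(Q, K) = K + Q
r(j, f) = (2 + j)/(-21 + f) (r(j, f) = (j + (2 + 0))/(f - 21) = (j + 2)/(-21 + f) = (2 + j)/(-21 + f))
(r(4, 12) - 14)*(M(1, 0) + 10)**2 = ((2 + 4)/(-21 + 12) - 14)*(-2 + 10)**2 = (6/(-9) - 14)*8**2 = (-1/9*6 - 14)*64 = (-2/3 - 14)*64 = -44/3*64 = -2816/3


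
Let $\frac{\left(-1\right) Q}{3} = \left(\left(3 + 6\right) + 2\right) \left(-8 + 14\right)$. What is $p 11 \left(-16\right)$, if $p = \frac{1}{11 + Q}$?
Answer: $\frac{16}{17} \approx 0.94118$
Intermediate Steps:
$Q = -198$ ($Q = - 3 \left(\left(3 + 6\right) + 2\right) \left(-8 + 14\right) = - 3 \left(9 + 2\right) 6 = - 3 \cdot 11 \cdot 6 = \left(-3\right) 66 = -198$)
$p = - \frac{1}{187}$ ($p = \frac{1}{11 - 198} = \frac{1}{-187} = - \frac{1}{187} \approx -0.0053476$)
$p 11 \left(-16\right) = \left(- \frac{1}{187}\right) 11 \left(-16\right) = \left(- \frac{1}{17}\right) \left(-16\right) = \frac{16}{17}$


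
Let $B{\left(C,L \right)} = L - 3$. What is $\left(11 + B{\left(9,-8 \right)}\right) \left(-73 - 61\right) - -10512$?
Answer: $10512$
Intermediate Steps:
$B{\left(C,L \right)} = -3 + L$
$\left(11 + B{\left(9,-8 \right)}\right) \left(-73 - 61\right) - -10512 = \left(11 - 11\right) \left(-73 - 61\right) - -10512 = \left(11 - 11\right) \left(-134\right) + 10512 = 0 \left(-134\right) + 10512 = 0 + 10512 = 10512$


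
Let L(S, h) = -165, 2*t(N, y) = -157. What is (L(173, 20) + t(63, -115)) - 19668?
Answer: -39823/2 ≈ -19912.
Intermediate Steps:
t(N, y) = -157/2 (t(N, y) = (1/2)*(-157) = -157/2)
(L(173, 20) + t(63, -115)) - 19668 = (-165 - 157/2) - 19668 = -487/2 - 19668 = -39823/2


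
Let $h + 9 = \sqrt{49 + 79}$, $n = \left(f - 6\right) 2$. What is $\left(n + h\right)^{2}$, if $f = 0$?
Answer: $569 - 336 \sqrt{2} \approx 93.824$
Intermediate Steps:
$n = -12$ ($n = \left(0 - 6\right) 2 = \left(-6\right) 2 = -12$)
$h = -9 + 8 \sqrt{2}$ ($h = -9 + \sqrt{49 + 79} = -9 + \sqrt{128} = -9 + 8 \sqrt{2} \approx 2.3137$)
$\left(n + h\right)^{2} = \left(-12 - \left(9 - 8 \sqrt{2}\right)\right)^{2} = \left(-21 + 8 \sqrt{2}\right)^{2}$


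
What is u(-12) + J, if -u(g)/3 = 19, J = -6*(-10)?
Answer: 3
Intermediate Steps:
J = 60
u(g) = -57 (u(g) = -3*19 = -57)
u(-12) + J = -57 + 60 = 3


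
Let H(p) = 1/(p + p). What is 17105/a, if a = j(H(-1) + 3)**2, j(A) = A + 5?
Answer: 13684/45 ≈ 304.09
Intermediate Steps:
H(p) = 1/(2*p)
j(A) = 5 + A
a = 225/4 (a = (5 + ((1/2)/(-1) + 3))**2 = (5 + ((1/2)*(-1) + 3))**2 = (5 + (-1/2 + 3))**2 = (5 + 5/2)**2 = (15/2)**2 = 225/4 ≈ 56.250)
17105/a = 17105/(225/4) = 17105*(4/225) = 13684/45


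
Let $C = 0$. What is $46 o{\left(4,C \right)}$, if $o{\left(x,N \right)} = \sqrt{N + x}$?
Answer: $92$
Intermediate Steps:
$46 o{\left(4,C \right)} = 46 \sqrt{0 + 4} = 46 \sqrt{4} = 46 \cdot 2 = 92$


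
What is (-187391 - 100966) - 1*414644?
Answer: -703001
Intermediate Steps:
(-187391 - 100966) - 1*414644 = -288357 - 414644 = -703001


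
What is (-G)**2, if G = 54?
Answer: 2916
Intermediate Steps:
(-G)**2 = (-1*54)**2 = (-54)**2 = 2916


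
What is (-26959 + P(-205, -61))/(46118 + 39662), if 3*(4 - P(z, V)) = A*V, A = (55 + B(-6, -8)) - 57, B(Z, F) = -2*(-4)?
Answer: -26833/85780 ≈ -0.31281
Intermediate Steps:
B(Z, F) = 8
A = 6 (A = (55 + 8) - 57 = 63 - 57 = 6)
P(z, V) = 4 - 2*V
(-26959 + P(-205, -61))/(46118 + 39662) = (-26959 + (4 - 2*(-61)))/(46118 + 39662) = (-26959 + (4 + 122))/85780 = (-26959 + 126)*(1/85780) = -26833*1/85780 = -26833/85780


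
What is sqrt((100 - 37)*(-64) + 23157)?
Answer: 15*sqrt(85) ≈ 138.29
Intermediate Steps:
sqrt((100 - 37)*(-64) + 23157) = sqrt(63*(-64) + 23157) = sqrt(-4032 + 23157) = sqrt(19125) = 15*sqrt(85)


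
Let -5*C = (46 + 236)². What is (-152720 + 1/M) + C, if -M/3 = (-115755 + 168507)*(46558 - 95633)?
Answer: -1309609872567359/7766413200 ≈ -1.6862e+5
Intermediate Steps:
M = 7766413200 (M = -3*(-115755 + 168507)*(46558 - 95633) = -158256*(-49075) = -3*(-2588804400) = 7766413200)
C = -79524/5 (C = -(46 + 236)²/5 = -⅕*282² = -⅕*79524 = -79524/5 ≈ -15905.)
(-152720 + 1/M) + C = (-152720 + 1/7766413200) - 79524/5 = -1186086623903999/7766413200 - 79524/5 = -1309609872567359/7766413200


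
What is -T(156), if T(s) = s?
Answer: -156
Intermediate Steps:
-T(156) = -1*156 = -156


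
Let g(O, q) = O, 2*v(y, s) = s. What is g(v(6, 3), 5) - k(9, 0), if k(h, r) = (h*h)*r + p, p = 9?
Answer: -15/2 ≈ -7.5000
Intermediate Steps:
v(y, s) = s/2
k(h, r) = 9 + r*h**2 (k(h, r) = (h*h)*r + 9 = h**2*r + 9 = r*h**2 + 9 = 9 + r*h**2)
g(v(6, 3), 5) - k(9, 0) = (1/2)*3 - (9 + 0*9**2) = 3/2 - (9 + 0*81) = 3/2 - (9 + 0) = 3/2 - 1*9 = 3/2 - 9 = -15/2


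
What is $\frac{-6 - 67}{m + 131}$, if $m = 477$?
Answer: $- \frac{73}{608} \approx -0.12007$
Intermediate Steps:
$\frac{-6 - 67}{m + 131} = \frac{-6 - 67}{477 + 131} = - \frac{73}{608}$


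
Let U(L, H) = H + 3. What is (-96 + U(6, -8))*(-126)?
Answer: 12726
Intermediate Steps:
U(L, H) = 3 + H
(-96 + U(6, -8))*(-126) = (-96 + (3 - 8))*(-126) = (-96 - 5)*(-126) = -101*(-126) = 12726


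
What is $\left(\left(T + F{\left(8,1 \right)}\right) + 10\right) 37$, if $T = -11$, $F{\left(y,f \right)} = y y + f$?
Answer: $2368$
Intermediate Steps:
$F{\left(y,f \right)} = f + y^{2}$ ($F{\left(y,f \right)} = y^{2} + f = f + y^{2}$)
$\left(\left(T + F{\left(8,1 \right)}\right) + 10\right) 37 = \left(\left(-11 + \left(1 + 8^{2}\right)\right) + 10\right) 37 = \left(\left(-11 + \left(1 + 64\right)\right) + 10\right) 37 = \left(\left(-11 + 65\right) + 10\right) 37 = \left(54 + 10\right) 37 = 64 \cdot 37 = 2368$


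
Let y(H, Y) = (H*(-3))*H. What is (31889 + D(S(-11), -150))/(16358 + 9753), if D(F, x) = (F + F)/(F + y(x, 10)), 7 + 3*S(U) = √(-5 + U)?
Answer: 261547743294583/214157644026443 - 324000*I/214157644026443 ≈ 1.2213 - 1.5129e-9*I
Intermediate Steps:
S(U) = -7/3 + √(-5 + U)/3
y(H, Y) = -3*H² (y(H, Y) = (-3*H)*H = -3*H²)
D(F, x) = 2*F/(F - 3*x²) (D(F, x) = (F + F)/(F - 3*x²) = (2*F)/(F - 3*x²) = 2*F/(F - 3*x²))
(31889 + D(S(-11), -150))/(16358 + 9753) = (31889 + 2*(-7/3 + √(-5 - 11)/3)/((-7/3 + √(-5 - 11)/3) - 3*(-150)²))/(16358 + 9753) = (31889 + 2*(-7/3 + √(-16)/3)/((-7/3 + √(-16)/3) - 3*22500))/26111 = (31889 + 2*(-7/3 + (4*I)/3)/((-7/3 + (4*I)/3) - 67500))*(1/26111) = (31889 + 2*(-7/3 + 4*I/3)/((-7/3 + 4*I/3) - 67500))*(1/26111) = (31889 + 2*(-7/3 + 4*I/3)/(-202507/3 + 4*I/3))*(1/26111) = (31889 + 2*(-7/3 + 4*I/3)*(9*(-202507/3 - 4*I/3)/41009085065))*(1/26111) = (31889 + 18*(-202507/3 - 4*I/3)*(-7/3 + 4*I/3)/41009085065)*(1/26111) = 31889/26111 + 18*(-202507/3 - 4*I/3)*(-7/3 + 4*I/3)/1070788220132215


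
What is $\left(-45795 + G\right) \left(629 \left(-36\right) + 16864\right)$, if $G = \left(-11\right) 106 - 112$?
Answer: $272081940$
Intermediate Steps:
$G = -1278$ ($G = -1166 - 112 = -1278$)
$\left(-45795 + G\right) \left(629 \left(-36\right) + 16864\right) = \left(-45795 - 1278\right) \left(629 \left(-36\right) + 16864\right) = - 47073 \left(-22644 + 16864\right) = \left(-47073\right) \left(-5780\right) = 272081940$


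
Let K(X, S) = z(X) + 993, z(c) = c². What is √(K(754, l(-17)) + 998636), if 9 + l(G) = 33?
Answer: √1568145 ≈ 1252.3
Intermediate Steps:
l(G) = 24 (l(G) = -9 + 33 = 24)
K(X, S) = 993 + X² (K(X, S) = X² + 993 = 993 + X²)
√(K(754, l(-17)) + 998636) = √((993 + 754²) + 998636) = √((993 + 568516) + 998636) = √(569509 + 998636) = √1568145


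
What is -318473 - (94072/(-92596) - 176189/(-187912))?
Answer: -1385349211790769/4349974888 ≈ -3.1847e+5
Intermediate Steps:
-318473 - (94072/(-92596) - 176189/(-187912)) = -318473 - (94072*(-1/92596) - 176189*(-1/187912)) = -318473 - (-23518/23149 + 176189/187912) = -318473 - 1*(-340715255/4349974888) = -318473 + 340715255/4349974888 = -1385349211790769/4349974888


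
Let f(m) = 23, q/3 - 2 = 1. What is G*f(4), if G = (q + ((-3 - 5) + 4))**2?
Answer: 575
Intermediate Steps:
q = 9 (q = 6 + 3*1 = 6 + 3 = 9)
G = 25 (G = (9 + ((-3 - 5) + 4))**2 = (9 + (-8 + 4))**2 = (9 - 4)**2 = 5**2 = 25)
G*f(4) = 25*23 = 575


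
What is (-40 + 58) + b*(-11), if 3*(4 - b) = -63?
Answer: -257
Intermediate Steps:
b = 25 (b = 4 - ⅓*(-63) = 4 + 21 = 25)
(-40 + 58) + b*(-11) = (-40 + 58) + 25*(-11) = 18 - 275 = -257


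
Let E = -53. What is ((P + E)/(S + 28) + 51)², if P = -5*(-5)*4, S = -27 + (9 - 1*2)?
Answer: 207025/64 ≈ 3234.8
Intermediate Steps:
S = -20 (S = -27 + (9 - 2) = -27 + 7 = -20)
P = 100 (P = 25*4 = 100)
((P + E)/(S + 28) + 51)² = ((100 - 53)/(-20 + 28) + 51)² = (47/8 + 51)² = (455/8)² = 207025/64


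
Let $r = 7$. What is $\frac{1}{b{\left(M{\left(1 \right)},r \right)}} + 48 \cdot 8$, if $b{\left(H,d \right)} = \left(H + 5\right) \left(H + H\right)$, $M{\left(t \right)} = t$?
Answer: $\frac{4609}{12} \approx 384.08$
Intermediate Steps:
$b{\left(H,d \right)} = 2 H \left(5 + H\right)$ ($b{\left(H,d \right)} = \left(5 + H\right) 2 H = 2 H \left(5 + H\right)$)
$\frac{1}{b{\left(M{\left(1 \right)},r \right)}} + 48 \cdot 8 = \frac{1}{2 \cdot 1 \left(5 + 1\right)} + 48 \cdot 8 = \frac{1}{2 \cdot 1 \cdot 6} + 384 = \frac{1}{12} + 384 = \frac{4609}{12}$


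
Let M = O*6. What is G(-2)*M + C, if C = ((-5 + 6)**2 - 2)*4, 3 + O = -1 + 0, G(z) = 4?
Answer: -100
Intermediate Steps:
O = -4 (O = -3 + (-1 + 0) = -3 - 1 = -4)
M = -24 (M = -4*6 = -24)
C = -4 (C = (1**2 - 2)*4 = (1 - 2)*4 = -1*4 = -4)
G(-2)*M + C = 4*(-24) - 4 = -96 - 4 = -100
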